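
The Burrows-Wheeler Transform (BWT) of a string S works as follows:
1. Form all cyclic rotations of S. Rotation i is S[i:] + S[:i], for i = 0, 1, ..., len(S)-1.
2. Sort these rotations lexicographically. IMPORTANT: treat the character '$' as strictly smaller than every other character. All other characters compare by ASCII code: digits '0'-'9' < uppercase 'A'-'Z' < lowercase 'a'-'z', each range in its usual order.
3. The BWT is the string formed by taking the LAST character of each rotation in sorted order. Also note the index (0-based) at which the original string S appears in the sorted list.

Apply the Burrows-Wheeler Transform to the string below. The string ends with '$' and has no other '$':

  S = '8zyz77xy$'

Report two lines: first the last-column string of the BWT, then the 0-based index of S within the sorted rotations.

Answer: yz7$7xzy8
3

Derivation:
All 9 rotations (rotation i = S[i:]+S[:i]):
  rot[0] = 8zyz77xy$
  rot[1] = zyz77xy$8
  rot[2] = yz77xy$8z
  rot[3] = z77xy$8zy
  rot[4] = 77xy$8zyz
  rot[5] = 7xy$8zyz7
  rot[6] = xy$8zyz77
  rot[7] = y$8zyz77x
  rot[8] = $8zyz77xy
Sorted (with $ < everything):
  sorted[0] = $8zyz77xy  (last char: 'y')
  sorted[1] = 77xy$8zyz  (last char: 'z')
  sorted[2] = 7xy$8zyz7  (last char: '7')
  sorted[3] = 8zyz77xy$  (last char: '$')
  sorted[4] = xy$8zyz77  (last char: '7')
  sorted[5] = y$8zyz77x  (last char: 'x')
  sorted[6] = yz77xy$8z  (last char: 'z')
  sorted[7] = z77xy$8zy  (last char: 'y')
  sorted[8] = zyz77xy$8  (last char: '8')
Last column: yz7$7xzy8
Original string S is at sorted index 3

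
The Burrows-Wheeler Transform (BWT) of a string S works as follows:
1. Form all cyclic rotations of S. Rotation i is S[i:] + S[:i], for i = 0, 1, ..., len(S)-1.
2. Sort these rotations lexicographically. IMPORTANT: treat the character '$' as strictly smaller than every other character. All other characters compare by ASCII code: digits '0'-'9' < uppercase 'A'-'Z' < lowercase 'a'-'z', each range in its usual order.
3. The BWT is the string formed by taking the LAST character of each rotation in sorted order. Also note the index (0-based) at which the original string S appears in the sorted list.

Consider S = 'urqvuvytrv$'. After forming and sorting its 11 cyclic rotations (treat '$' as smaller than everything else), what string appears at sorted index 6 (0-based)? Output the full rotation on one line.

Answer: uvytrv$urqv

Derivation:
All 11 rotations (rotation i = S[i:]+S[:i]):
  rot[0] = urqvuvytrv$
  rot[1] = rqvuvytrv$u
  rot[2] = qvuvytrv$ur
  rot[3] = vuvytrv$urq
  rot[4] = uvytrv$urqv
  rot[5] = vytrv$urqvu
  rot[6] = ytrv$urqvuv
  rot[7] = trv$urqvuvy
  rot[8] = rv$urqvuvyt
  rot[9] = v$urqvuvytr
  rot[10] = $urqvuvytrv
Sorted (with $ < everything):
  sorted[0] = $urqvuvytrv
  sorted[1] = qvuvytrv$ur
  sorted[2] = rqvuvytrv$u
  sorted[3] = rv$urqvuvyt
  sorted[4] = trv$urqvuvy
  sorted[5] = urqvuvytrv$
  sorted[6] = uvytrv$urqv
  sorted[7] = v$urqvuvytr
  sorted[8] = vuvytrv$urq
  sorted[9] = vytrv$urqvu
  sorted[10] = ytrv$urqvuv
sorted[6] = uvytrv$urqv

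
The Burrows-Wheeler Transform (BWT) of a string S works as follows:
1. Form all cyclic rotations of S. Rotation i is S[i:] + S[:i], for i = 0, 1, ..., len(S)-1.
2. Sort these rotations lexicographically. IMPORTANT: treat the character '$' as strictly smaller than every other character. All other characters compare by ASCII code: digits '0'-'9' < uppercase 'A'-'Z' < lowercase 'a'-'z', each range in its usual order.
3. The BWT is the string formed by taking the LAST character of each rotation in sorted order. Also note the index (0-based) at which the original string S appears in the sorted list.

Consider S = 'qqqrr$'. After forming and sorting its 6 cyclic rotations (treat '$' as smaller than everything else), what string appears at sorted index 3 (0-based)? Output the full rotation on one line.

All 6 rotations (rotation i = S[i:]+S[:i]):
  rot[0] = qqqrr$
  rot[1] = qqrr$q
  rot[2] = qrr$qq
  rot[3] = rr$qqq
  rot[4] = r$qqqr
  rot[5] = $qqqrr
Sorted (with $ < everything):
  sorted[0] = $qqqrr
  sorted[1] = qqqrr$
  sorted[2] = qqrr$q
  sorted[3] = qrr$qq
  sorted[4] = r$qqqr
  sorted[5] = rr$qqq
sorted[3] = qrr$qq

Answer: qrr$qq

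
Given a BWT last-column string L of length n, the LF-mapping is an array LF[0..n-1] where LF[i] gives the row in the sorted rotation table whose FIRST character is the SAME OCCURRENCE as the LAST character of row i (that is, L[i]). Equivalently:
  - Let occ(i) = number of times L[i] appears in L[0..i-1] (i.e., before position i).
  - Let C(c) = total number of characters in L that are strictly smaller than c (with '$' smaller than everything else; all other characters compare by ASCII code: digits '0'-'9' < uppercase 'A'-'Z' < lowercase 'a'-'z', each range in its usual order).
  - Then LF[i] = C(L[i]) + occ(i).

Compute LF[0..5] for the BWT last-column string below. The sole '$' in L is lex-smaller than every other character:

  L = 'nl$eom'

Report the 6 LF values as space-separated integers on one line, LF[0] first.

Char counts: '$':1, 'e':1, 'l':1, 'm':1, 'n':1, 'o':1
C (first-col start): C('$')=0, C('e')=1, C('l')=2, C('m')=3, C('n')=4, C('o')=5
L[0]='n': occ=0, LF[0]=C('n')+0=4+0=4
L[1]='l': occ=0, LF[1]=C('l')+0=2+0=2
L[2]='$': occ=0, LF[2]=C('$')+0=0+0=0
L[3]='e': occ=0, LF[3]=C('e')+0=1+0=1
L[4]='o': occ=0, LF[4]=C('o')+0=5+0=5
L[5]='m': occ=0, LF[5]=C('m')+0=3+0=3

Answer: 4 2 0 1 5 3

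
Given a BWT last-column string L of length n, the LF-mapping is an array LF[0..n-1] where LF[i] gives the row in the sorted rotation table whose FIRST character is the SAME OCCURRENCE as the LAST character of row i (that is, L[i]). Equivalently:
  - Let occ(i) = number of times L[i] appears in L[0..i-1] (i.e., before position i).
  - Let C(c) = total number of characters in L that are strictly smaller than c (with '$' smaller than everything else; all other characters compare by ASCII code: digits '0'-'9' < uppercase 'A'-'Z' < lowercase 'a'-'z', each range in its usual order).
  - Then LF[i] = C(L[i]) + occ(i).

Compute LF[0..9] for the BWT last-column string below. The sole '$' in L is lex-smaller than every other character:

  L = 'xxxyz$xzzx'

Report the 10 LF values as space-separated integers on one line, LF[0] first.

Char counts: '$':1, 'x':5, 'y':1, 'z':3
C (first-col start): C('$')=0, C('x')=1, C('y')=6, C('z')=7
L[0]='x': occ=0, LF[0]=C('x')+0=1+0=1
L[1]='x': occ=1, LF[1]=C('x')+1=1+1=2
L[2]='x': occ=2, LF[2]=C('x')+2=1+2=3
L[3]='y': occ=0, LF[3]=C('y')+0=6+0=6
L[4]='z': occ=0, LF[4]=C('z')+0=7+0=7
L[5]='$': occ=0, LF[5]=C('$')+0=0+0=0
L[6]='x': occ=3, LF[6]=C('x')+3=1+3=4
L[7]='z': occ=1, LF[7]=C('z')+1=7+1=8
L[8]='z': occ=2, LF[8]=C('z')+2=7+2=9
L[9]='x': occ=4, LF[9]=C('x')+4=1+4=5

Answer: 1 2 3 6 7 0 4 8 9 5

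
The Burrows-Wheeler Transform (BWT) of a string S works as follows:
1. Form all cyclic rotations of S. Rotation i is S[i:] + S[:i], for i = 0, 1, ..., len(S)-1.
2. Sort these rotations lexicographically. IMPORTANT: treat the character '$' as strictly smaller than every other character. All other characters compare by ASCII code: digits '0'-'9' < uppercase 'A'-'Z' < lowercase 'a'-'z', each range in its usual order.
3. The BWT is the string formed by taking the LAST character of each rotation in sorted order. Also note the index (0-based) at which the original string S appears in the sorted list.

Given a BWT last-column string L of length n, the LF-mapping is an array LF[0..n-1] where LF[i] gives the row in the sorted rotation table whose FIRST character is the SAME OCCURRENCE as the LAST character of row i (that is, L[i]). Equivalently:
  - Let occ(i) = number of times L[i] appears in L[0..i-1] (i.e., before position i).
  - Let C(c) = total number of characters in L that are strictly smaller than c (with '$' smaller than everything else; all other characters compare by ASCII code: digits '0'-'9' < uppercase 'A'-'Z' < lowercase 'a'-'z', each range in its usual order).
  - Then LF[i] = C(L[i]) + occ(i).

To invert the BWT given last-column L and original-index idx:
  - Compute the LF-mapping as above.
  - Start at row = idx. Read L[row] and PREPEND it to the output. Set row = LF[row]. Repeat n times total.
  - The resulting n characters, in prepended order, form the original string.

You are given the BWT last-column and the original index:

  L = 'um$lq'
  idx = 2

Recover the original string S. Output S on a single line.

Answer: mlqu$

Derivation:
LF mapping: 4 2 0 1 3
Walk LF starting at row 2, prepending L[row]:
  step 1: row=2, L[2]='$', prepend. Next row=LF[2]=0
  step 2: row=0, L[0]='u', prepend. Next row=LF[0]=4
  step 3: row=4, L[4]='q', prepend. Next row=LF[4]=3
  step 4: row=3, L[3]='l', prepend. Next row=LF[3]=1
  step 5: row=1, L[1]='m', prepend. Next row=LF[1]=2
Reversed output: mlqu$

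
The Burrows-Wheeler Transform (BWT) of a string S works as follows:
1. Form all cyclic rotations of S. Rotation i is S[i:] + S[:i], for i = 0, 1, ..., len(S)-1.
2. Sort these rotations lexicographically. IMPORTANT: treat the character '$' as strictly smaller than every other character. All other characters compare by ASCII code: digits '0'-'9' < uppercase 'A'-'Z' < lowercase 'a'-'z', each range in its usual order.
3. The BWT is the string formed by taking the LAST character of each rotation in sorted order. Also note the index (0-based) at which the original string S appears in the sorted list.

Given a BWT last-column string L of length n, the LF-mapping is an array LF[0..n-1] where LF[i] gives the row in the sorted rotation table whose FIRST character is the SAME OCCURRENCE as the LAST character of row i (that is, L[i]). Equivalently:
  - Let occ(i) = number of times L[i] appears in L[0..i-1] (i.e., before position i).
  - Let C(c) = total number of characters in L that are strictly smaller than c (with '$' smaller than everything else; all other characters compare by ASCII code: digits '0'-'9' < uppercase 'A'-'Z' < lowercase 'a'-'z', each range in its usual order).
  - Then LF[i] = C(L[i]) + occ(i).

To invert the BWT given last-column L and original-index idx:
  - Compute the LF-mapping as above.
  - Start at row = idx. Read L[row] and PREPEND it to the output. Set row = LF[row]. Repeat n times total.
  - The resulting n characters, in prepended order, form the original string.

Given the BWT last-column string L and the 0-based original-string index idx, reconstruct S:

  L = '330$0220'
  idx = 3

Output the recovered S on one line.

Answer: 0300223$

Derivation:
LF mapping: 6 7 1 0 2 4 5 3
Walk LF starting at row 3, prepending L[row]:
  step 1: row=3, L[3]='$', prepend. Next row=LF[3]=0
  step 2: row=0, L[0]='3', prepend. Next row=LF[0]=6
  step 3: row=6, L[6]='2', prepend. Next row=LF[6]=5
  step 4: row=5, L[5]='2', prepend. Next row=LF[5]=4
  step 5: row=4, L[4]='0', prepend. Next row=LF[4]=2
  step 6: row=2, L[2]='0', prepend. Next row=LF[2]=1
  step 7: row=1, L[1]='3', prepend. Next row=LF[1]=7
  step 8: row=7, L[7]='0', prepend. Next row=LF[7]=3
Reversed output: 0300223$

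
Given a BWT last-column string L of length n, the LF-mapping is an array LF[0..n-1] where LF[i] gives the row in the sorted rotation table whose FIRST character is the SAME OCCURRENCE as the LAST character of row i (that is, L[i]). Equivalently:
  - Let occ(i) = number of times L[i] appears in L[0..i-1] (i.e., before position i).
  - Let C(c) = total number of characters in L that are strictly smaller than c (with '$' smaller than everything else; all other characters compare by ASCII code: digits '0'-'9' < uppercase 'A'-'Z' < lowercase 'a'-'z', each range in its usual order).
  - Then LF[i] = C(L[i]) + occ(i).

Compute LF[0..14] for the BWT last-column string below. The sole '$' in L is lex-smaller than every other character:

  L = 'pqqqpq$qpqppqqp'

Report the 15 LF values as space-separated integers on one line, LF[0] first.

Answer: 1 7 8 9 2 10 0 11 3 12 4 5 13 14 6

Derivation:
Char counts: '$':1, 'p':6, 'q':8
C (first-col start): C('$')=0, C('p')=1, C('q')=7
L[0]='p': occ=0, LF[0]=C('p')+0=1+0=1
L[1]='q': occ=0, LF[1]=C('q')+0=7+0=7
L[2]='q': occ=1, LF[2]=C('q')+1=7+1=8
L[3]='q': occ=2, LF[3]=C('q')+2=7+2=9
L[4]='p': occ=1, LF[4]=C('p')+1=1+1=2
L[5]='q': occ=3, LF[5]=C('q')+3=7+3=10
L[6]='$': occ=0, LF[6]=C('$')+0=0+0=0
L[7]='q': occ=4, LF[7]=C('q')+4=7+4=11
L[8]='p': occ=2, LF[8]=C('p')+2=1+2=3
L[9]='q': occ=5, LF[9]=C('q')+5=7+5=12
L[10]='p': occ=3, LF[10]=C('p')+3=1+3=4
L[11]='p': occ=4, LF[11]=C('p')+4=1+4=5
L[12]='q': occ=6, LF[12]=C('q')+6=7+6=13
L[13]='q': occ=7, LF[13]=C('q')+7=7+7=14
L[14]='p': occ=5, LF[14]=C('p')+5=1+5=6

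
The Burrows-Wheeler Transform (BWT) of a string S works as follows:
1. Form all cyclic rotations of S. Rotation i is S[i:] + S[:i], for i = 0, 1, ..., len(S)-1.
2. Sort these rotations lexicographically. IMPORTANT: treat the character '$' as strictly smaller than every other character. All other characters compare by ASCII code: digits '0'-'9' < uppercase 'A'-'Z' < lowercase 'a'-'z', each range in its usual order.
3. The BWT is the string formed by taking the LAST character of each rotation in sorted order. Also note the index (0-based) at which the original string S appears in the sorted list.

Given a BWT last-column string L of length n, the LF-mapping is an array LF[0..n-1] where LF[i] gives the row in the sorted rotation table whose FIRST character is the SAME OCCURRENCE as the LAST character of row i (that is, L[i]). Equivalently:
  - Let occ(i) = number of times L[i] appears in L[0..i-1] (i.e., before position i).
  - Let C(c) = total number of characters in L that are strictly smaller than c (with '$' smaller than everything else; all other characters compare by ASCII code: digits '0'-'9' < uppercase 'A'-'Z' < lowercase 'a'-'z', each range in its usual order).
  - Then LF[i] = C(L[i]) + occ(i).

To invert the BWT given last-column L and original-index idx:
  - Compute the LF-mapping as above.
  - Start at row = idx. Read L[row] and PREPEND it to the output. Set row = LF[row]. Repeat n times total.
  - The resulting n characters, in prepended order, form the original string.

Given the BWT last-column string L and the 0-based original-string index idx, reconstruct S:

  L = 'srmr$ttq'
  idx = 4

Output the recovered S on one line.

LF mapping: 5 3 1 4 0 6 7 2
Walk LF starting at row 4, prepending L[row]:
  step 1: row=4, L[4]='$', prepend. Next row=LF[4]=0
  step 2: row=0, L[0]='s', prepend. Next row=LF[0]=5
  step 3: row=5, L[5]='t', prepend. Next row=LF[5]=6
  step 4: row=6, L[6]='t', prepend. Next row=LF[6]=7
  step 5: row=7, L[7]='q', prepend. Next row=LF[7]=2
  step 6: row=2, L[2]='m', prepend. Next row=LF[2]=1
  step 7: row=1, L[1]='r', prepend. Next row=LF[1]=3
  step 8: row=3, L[3]='r', prepend. Next row=LF[3]=4
Reversed output: rrmqtts$

Answer: rrmqtts$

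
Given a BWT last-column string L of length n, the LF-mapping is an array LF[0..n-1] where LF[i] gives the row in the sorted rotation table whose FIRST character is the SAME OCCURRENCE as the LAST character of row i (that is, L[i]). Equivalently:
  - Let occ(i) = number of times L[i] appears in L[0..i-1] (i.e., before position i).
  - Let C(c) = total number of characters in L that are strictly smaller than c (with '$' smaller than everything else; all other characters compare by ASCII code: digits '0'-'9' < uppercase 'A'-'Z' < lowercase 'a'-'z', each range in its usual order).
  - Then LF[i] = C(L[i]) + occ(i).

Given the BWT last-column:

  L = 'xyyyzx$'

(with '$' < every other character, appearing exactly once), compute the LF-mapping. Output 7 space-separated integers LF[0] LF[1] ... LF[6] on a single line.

Answer: 1 3 4 5 6 2 0

Derivation:
Char counts: '$':1, 'x':2, 'y':3, 'z':1
C (first-col start): C('$')=0, C('x')=1, C('y')=3, C('z')=6
L[0]='x': occ=0, LF[0]=C('x')+0=1+0=1
L[1]='y': occ=0, LF[1]=C('y')+0=3+0=3
L[2]='y': occ=1, LF[2]=C('y')+1=3+1=4
L[3]='y': occ=2, LF[3]=C('y')+2=3+2=5
L[4]='z': occ=0, LF[4]=C('z')+0=6+0=6
L[5]='x': occ=1, LF[5]=C('x')+1=1+1=2
L[6]='$': occ=0, LF[6]=C('$')+0=0+0=0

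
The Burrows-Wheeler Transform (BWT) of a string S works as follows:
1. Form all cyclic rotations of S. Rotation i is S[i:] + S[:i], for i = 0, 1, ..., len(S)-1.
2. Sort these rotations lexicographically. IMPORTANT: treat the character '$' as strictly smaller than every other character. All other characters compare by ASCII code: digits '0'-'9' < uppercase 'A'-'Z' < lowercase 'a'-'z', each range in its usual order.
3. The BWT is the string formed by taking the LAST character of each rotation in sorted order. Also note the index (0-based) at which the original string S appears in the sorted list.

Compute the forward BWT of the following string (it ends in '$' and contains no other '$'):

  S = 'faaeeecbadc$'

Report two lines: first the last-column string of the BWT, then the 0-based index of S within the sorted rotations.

Answer: cfbacdeaeea$
11

Derivation:
All 12 rotations (rotation i = S[i:]+S[:i]):
  rot[0] = faaeeecbadc$
  rot[1] = aaeeecbadc$f
  rot[2] = aeeecbadc$fa
  rot[3] = eeecbadc$faa
  rot[4] = eecbadc$faae
  rot[5] = ecbadc$faaee
  rot[6] = cbadc$faaeee
  rot[7] = badc$faaeeec
  rot[8] = adc$faaeeecb
  rot[9] = dc$faaeeecba
  rot[10] = c$faaeeecbad
  rot[11] = $faaeeecbadc
Sorted (with $ < everything):
  sorted[0] = $faaeeecbadc  (last char: 'c')
  sorted[1] = aaeeecbadc$f  (last char: 'f')
  sorted[2] = adc$faaeeecb  (last char: 'b')
  sorted[3] = aeeecbadc$fa  (last char: 'a')
  sorted[4] = badc$faaeeec  (last char: 'c')
  sorted[5] = c$faaeeecbad  (last char: 'd')
  sorted[6] = cbadc$faaeee  (last char: 'e')
  sorted[7] = dc$faaeeecba  (last char: 'a')
  sorted[8] = ecbadc$faaee  (last char: 'e')
  sorted[9] = eecbadc$faae  (last char: 'e')
  sorted[10] = eeecbadc$faa  (last char: 'a')
  sorted[11] = faaeeecbadc$  (last char: '$')
Last column: cfbacdeaeea$
Original string S is at sorted index 11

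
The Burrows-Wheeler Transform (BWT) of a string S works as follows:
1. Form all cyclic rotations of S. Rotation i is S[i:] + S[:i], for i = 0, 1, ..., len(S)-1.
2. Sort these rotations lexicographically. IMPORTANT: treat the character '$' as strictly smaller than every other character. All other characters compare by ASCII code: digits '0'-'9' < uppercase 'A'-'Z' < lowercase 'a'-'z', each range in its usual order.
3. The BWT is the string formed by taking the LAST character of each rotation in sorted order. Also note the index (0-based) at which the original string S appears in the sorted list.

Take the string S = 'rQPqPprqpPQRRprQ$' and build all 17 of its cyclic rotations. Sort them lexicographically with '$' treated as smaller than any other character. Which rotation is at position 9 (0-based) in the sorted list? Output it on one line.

Answer: pPQRRprQ$rQPqPprq

Derivation:
All 17 rotations (rotation i = S[i:]+S[:i]):
  rot[0] = rQPqPprqpPQRRprQ$
  rot[1] = QPqPprqpPQRRprQ$r
  rot[2] = PqPprqpPQRRprQ$rQ
  rot[3] = qPprqpPQRRprQ$rQP
  rot[4] = PprqpPQRRprQ$rQPq
  rot[5] = prqpPQRRprQ$rQPqP
  rot[6] = rqpPQRRprQ$rQPqPp
  rot[7] = qpPQRRprQ$rQPqPpr
  rot[8] = pPQRRprQ$rQPqPprq
  rot[9] = PQRRprQ$rQPqPprqp
  rot[10] = QRRprQ$rQPqPprqpP
  rot[11] = RRprQ$rQPqPprqpPQ
  rot[12] = RprQ$rQPqPprqpPQR
  rot[13] = prQ$rQPqPprqpPQRR
  rot[14] = rQ$rQPqPprqpPQRRp
  rot[15] = Q$rQPqPprqpPQRRpr
  rot[16] = $rQPqPprqpPQRRprQ
Sorted (with $ < everything):
  sorted[0] = $rQPqPprqpPQRRprQ
  sorted[1] = PQRRprQ$rQPqPprqp
  sorted[2] = PprqpPQRRprQ$rQPq
  sorted[3] = PqPprqpPQRRprQ$rQ
  sorted[4] = Q$rQPqPprqpPQRRpr
  sorted[5] = QPqPprqpPQRRprQ$r
  sorted[6] = QRRprQ$rQPqPprqpP
  sorted[7] = RRprQ$rQPqPprqpPQ
  sorted[8] = RprQ$rQPqPprqpPQR
  sorted[9] = pPQRRprQ$rQPqPprq
  sorted[10] = prQ$rQPqPprqpPQRR
  sorted[11] = prqpPQRRprQ$rQPqP
  sorted[12] = qPprqpPQRRprQ$rQP
  sorted[13] = qpPQRRprQ$rQPqPpr
  sorted[14] = rQ$rQPqPprqpPQRRp
  sorted[15] = rQPqPprqpPQRRprQ$
  sorted[16] = rqpPQRRprQ$rQPqPp
sorted[9] = pPQRRprQ$rQPqPprq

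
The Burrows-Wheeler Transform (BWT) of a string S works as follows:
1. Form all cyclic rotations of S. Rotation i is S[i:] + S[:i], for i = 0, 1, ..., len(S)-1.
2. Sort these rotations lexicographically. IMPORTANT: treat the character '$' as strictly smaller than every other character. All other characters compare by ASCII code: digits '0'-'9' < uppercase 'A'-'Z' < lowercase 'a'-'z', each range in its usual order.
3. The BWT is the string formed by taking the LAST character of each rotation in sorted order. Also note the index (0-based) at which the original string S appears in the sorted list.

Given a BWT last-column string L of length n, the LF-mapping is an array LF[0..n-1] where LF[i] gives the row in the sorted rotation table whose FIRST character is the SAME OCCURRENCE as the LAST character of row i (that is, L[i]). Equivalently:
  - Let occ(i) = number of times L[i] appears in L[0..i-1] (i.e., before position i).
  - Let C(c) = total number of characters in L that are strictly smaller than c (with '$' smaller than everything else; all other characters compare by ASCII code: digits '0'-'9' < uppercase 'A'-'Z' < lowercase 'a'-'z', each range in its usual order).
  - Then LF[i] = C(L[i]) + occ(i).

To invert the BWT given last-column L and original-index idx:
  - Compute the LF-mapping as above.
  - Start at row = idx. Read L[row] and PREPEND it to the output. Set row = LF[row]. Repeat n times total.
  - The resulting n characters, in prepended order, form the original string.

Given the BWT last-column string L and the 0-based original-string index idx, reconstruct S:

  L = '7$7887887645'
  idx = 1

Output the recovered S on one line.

LF mapping: 4 0 5 8 9 6 10 11 7 3 1 2
Walk LF starting at row 1, prepending L[row]:
  step 1: row=1, L[1]='$', prepend. Next row=LF[1]=0
  step 2: row=0, L[0]='7', prepend. Next row=LF[0]=4
  step 3: row=4, L[4]='8', prepend. Next row=LF[4]=9
  step 4: row=9, L[9]='6', prepend. Next row=LF[9]=3
  step 5: row=3, L[3]='8', prepend. Next row=LF[3]=8
  step 6: row=8, L[8]='7', prepend. Next row=LF[8]=7
  step 7: row=7, L[7]='8', prepend. Next row=LF[7]=11
  step 8: row=11, L[11]='5', prepend. Next row=LF[11]=2
  step 9: row=2, L[2]='7', prepend. Next row=LF[2]=5
  step 10: row=5, L[5]='7', prepend. Next row=LF[5]=6
  step 11: row=6, L[6]='8', prepend. Next row=LF[6]=10
  step 12: row=10, L[10]='4', prepend. Next row=LF[10]=1
Reversed output: 48775878687$

Answer: 48775878687$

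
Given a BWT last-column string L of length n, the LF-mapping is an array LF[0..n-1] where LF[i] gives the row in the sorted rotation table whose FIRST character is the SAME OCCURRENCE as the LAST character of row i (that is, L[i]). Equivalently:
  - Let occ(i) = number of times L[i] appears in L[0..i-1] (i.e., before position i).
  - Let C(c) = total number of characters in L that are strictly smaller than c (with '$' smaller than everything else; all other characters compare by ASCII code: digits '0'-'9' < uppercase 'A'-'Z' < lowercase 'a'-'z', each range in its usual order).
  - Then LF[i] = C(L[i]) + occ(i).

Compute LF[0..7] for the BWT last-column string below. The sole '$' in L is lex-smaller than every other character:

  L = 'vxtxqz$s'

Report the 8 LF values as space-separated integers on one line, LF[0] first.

Char counts: '$':1, 'q':1, 's':1, 't':1, 'v':1, 'x':2, 'z':1
C (first-col start): C('$')=0, C('q')=1, C('s')=2, C('t')=3, C('v')=4, C('x')=5, C('z')=7
L[0]='v': occ=0, LF[0]=C('v')+0=4+0=4
L[1]='x': occ=0, LF[1]=C('x')+0=5+0=5
L[2]='t': occ=0, LF[2]=C('t')+0=3+0=3
L[3]='x': occ=1, LF[3]=C('x')+1=5+1=6
L[4]='q': occ=0, LF[4]=C('q')+0=1+0=1
L[5]='z': occ=0, LF[5]=C('z')+0=7+0=7
L[6]='$': occ=0, LF[6]=C('$')+0=0+0=0
L[7]='s': occ=0, LF[7]=C('s')+0=2+0=2

Answer: 4 5 3 6 1 7 0 2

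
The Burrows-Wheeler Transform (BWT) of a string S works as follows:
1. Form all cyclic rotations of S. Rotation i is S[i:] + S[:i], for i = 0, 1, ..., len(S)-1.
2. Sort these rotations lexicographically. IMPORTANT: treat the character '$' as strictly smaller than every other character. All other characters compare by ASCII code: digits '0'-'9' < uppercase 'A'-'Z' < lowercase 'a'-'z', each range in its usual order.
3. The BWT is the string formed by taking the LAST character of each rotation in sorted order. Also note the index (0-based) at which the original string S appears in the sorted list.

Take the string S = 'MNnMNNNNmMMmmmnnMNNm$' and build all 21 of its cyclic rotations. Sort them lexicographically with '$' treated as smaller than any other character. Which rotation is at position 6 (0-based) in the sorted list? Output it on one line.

All 21 rotations (rotation i = S[i:]+S[:i]):
  rot[0] = MNnMNNNNmMMmmmnnMNNm$
  rot[1] = NnMNNNNmMMmmmnnMNNm$M
  rot[2] = nMNNNNmMMmmmnnMNNm$MN
  rot[3] = MNNNNmMMmmmnnMNNm$MNn
  rot[4] = NNNNmMMmmmnnMNNm$MNnM
  rot[5] = NNNmMMmmmnnMNNm$MNnMN
  rot[6] = NNmMMmmmnnMNNm$MNnMNN
  rot[7] = NmMMmmmnnMNNm$MNnMNNN
  rot[8] = mMMmmmnnMNNm$MNnMNNNN
  rot[9] = MMmmmnnMNNm$MNnMNNNNm
  rot[10] = MmmmnnMNNm$MNnMNNNNmM
  rot[11] = mmmnnMNNm$MNnMNNNNmMM
  rot[12] = mmnnMNNm$MNnMNNNNmMMm
  rot[13] = mnnMNNm$MNnMNNNNmMMmm
  rot[14] = nnMNNm$MNnMNNNNmMMmmm
  rot[15] = nMNNm$MNnMNNNNmMMmmmn
  rot[16] = MNNm$MNnMNNNNmMMmmmnn
  rot[17] = NNm$MNnMNNNNmMMmmmnnM
  rot[18] = Nm$MNnMNNNNmMMmmmnnMN
  rot[19] = m$MNnMNNNNmMMmmmnnMNN
  rot[20] = $MNnMNNNNmMMmmmnnMNNm
Sorted (with $ < everything):
  sorted[0] = $MNnMNNNNmMMmmmnnMNNm
  sorted[1] = MMmmmnnMNNm$MNnMNNNNm
  sorted[2] = MNNNNmMMmmmnnMNNm$MNn
  sorted[3] = MNNm$MNnMNNNNmMMmmmnn
  sorted[4] = MNnMNNNNmMMmmmnnMNNm$
  sorted[5] = MmmmnnMNNm$MNnMNNNNmM
  sorted[6] = NNNNmMMmmmnnMNNm$MNnM
  sorted[7] = NNNmMMmmmnnMNNm$MNnMN
  sorted[8] = NNm$MNnMNNNNmMMmmmnnM
  sorted[9] = NNmMMmmmnnMNNm$MNnMNN
  sorted[10] = Nm$MNnMNNNNmMMmmmnnMN
  sorted[11] = NmMMmmmnnMNNm$MNnMNNN
  sorted[12] = NnMNNNNmMMmmmnnMNNm$M
  sorted[13] = m$MNnMNNNNmMMmmmnnMNN
  sorted[14] = mMMmmmnnMNNm$MNnMNNNN
  sorted[15] = mmmnnMNNm$MNnMNNNNmMM
  sorted[16] = mmnnMNNm$MNnMNNNNmMMm
  sorted[17] = mnnMNNm$MNnMNNNNmMMmm
  sorted[18] = nMNNNNmMMmmmnnMNNm$MN
  sorted[19] = nMNNm$MNnMNNNNmMMmmmn
  sorted[20] = nnMNNm$MNnMNNNNmMMmmm
sorted[6] = NNNNmMMmmmnnMNNm$MNnM

Answer: NNNNmMMmmmnnMNNm$MNnM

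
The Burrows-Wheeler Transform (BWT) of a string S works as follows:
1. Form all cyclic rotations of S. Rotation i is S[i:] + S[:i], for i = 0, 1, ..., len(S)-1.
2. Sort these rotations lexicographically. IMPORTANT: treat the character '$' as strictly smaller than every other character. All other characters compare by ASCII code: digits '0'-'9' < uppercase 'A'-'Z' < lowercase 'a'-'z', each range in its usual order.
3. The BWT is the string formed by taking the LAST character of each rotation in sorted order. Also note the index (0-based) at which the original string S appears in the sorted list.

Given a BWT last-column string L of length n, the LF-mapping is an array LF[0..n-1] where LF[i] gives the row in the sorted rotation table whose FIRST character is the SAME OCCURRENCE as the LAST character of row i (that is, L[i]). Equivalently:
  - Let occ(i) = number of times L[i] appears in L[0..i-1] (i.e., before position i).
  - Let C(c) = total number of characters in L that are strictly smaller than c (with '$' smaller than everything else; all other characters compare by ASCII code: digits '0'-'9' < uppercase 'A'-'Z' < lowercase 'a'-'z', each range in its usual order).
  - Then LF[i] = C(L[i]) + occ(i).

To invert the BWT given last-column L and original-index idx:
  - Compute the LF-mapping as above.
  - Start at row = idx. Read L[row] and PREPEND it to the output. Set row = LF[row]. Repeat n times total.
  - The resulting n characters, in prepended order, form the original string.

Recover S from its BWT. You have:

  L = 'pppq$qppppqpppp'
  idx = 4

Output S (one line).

Answer: ppppqpqpppqppp$

Derivation:
LF mapping: 1 2 3 12 0 13 4 5 6 7 14 8 9 10 11
Walk LF starting at row 4, prepending L[row]:
  step 1: row=4, L[4]='$', prepend. Next row=LF[4]=0
  step 2: row=0, L[0]='p', prepend. Next row=LF[0]=1
  step 3: row=1, L[1]='p', prepend. Next row=LF[1]=2
  step 4: row=2, L[2]='p', prepend. Next row=LF[2]=3
  step 5: row=3, L[3]='q', prepend. Next row=LF[3]=12
  step 6: row=12, L[12]='p', prepend. Next row=LF[12]=9
  step 7: row=9, L[9]='p', prepend. Next row=LF[9]=7
  step 8: row=7, L[7]='p', prepend. Next row=LF[7]=5
  step 9: row=5, L[5]='q', prepend. Next row=LF[5]=13
  step 10: row=13, L[13]='p', prepend. Next row=LF[13]=10
  step 11: row=10, L[10]='q', prepend. Next row=LF[10]=14
  step 12: row=14, L[14]='p', prepend. Next row=LF[14]=11
  step 13: row=11, L[11]='p', prepend. Next row=LF[11]=8
  step 14: row=8, L[8]='p', prepend. Next row=LF[8]=6
  step 15: row=6, L[6]='p', prepend. Next row=LF[6]=4
Reversed output: ppppqpqpppqppp$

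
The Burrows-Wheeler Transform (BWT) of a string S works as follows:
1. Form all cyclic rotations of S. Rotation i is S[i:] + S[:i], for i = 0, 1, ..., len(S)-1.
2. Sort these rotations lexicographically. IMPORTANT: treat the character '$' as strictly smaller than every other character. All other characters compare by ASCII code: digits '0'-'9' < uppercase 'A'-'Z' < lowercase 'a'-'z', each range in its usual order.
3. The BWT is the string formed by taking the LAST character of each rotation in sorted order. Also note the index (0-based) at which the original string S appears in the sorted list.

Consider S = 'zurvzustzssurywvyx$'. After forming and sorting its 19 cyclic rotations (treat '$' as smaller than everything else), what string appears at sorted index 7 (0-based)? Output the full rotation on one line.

Answer: urvzustzssurywvyx$z

Derivation:
All 19 rotations (rotation i = S[i:]+S[:i]):
  rot[0] = zurvzustzssurywvyx$
  rot[1] = urvzustzssurywvyx$z
  rot[2] = rvzustzssurywvyx$zu
  rot[3] = vzustzssurywvyx$zur
  rot[4] = zustzssurywvyx$zurv
  rot[5] = ustzssurywvyx$zurvz
  rot[6] = stzssurywvyx$zurvzu
  rot[7] = tzssurywvyx$zurvzus
  rot[8] = zssurywvyx$zurvzust
  rot[9] = ssurywvyx$zurvzustz
  rot[10] = surywvyx$zurvzustzs
  rot[11] = urywvyx$zurvzustzss
  rot[12] = rywvyx$zurvzustzssu
  rot[13] = ywvyx$zurvzustzssur
  rot[14] = wvyx$zurvzustzssury
  rot[15] = vyx$zurvzustzssuryw
  rot[16] = yx$zurvzustzssurywv
  rot[17] = x$zurvzustzssurywvy
  rot[18] = $zurvzustzssurywvyx
Sorted (with $ < everything):
  sorted[0] = $zurvzustzssurywvyx
  sorted[1] = rvzustzssurywvyx$zu
  sorted[2] = rywvyx$zurvzustzssu
  sorted[3] = ssurywvyx$zurvzustz
  sorted[4] = stzssurywvyx$zurvzu
  sorted[5] = surywvyx$zurvzustzs
  sorted[6] = tzssurywvyx$zurvzus
  sorted[7] = urvzustzssurywvyx$z
  sorted[8] = urywvyx$zurvzustzss
  sorted[9] = ustzssurywvyx$zurvz
  sorted[10] = vyx$zurvzustzssuryw
  sorted[11] = vzustzssurywvyx$zur
  sorted[12] = wvyx$zurvzustzssury
  sorted[13] = x$zurvzustzssurywvy
  sorted[14] = ywvyx$zurvzustzssur
  sorted[15] = yx$zurvzustzssurywv
  sorted[16] = zssurywvyx$zurvzust
  sorted[17] = zurvzustzssurywvyx$
  sorted[18] = zustzssurywvyx$zurv
sorted[7] = urvzustzssurywvyx$z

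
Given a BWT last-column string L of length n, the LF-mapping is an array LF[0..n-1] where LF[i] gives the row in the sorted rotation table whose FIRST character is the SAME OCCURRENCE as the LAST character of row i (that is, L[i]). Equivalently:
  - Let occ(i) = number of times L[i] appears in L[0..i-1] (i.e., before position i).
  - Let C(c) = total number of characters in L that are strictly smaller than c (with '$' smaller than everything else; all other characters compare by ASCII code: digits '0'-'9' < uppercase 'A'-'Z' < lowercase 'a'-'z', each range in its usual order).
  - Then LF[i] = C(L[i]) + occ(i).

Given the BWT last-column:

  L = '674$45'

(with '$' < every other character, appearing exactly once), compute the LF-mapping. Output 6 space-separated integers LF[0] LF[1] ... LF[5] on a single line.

Char counts: '$':1, '4':2, '5':1, '6':1, '7':1
C (first-col start): C('$')=0, C('4')=1, C('5')=3, C('6')=4, C('7')=5
L[0]='6': occ=0, LF[0]=C('6')+0=4+0=4
L[1]='7': occ=0, LF[1]=C('7')+0=5+0=5
L[2]='4': occ=0, LF[2]=C('4')+0=1+0=1
L[3]='$': occ=0, LF[3]=C('$')+0=0+0=0
L[4]='4': occ=1, LF[4]=C('4')+1=1+1=2
L[5]='5': occ=0, LF[5]=C('5')+0=3+0=3

Answer: 4 5 1 0 2 3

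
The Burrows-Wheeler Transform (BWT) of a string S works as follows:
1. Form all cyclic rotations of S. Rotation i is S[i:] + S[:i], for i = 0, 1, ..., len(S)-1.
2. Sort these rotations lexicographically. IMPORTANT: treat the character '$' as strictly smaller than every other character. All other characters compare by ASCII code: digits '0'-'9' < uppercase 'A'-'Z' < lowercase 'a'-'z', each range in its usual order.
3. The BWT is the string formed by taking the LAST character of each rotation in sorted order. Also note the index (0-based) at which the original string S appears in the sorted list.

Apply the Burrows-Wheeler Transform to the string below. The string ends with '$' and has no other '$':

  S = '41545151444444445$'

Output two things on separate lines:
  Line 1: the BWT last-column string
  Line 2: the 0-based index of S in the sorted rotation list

All 18 rotations (rotation i = S[i:]+S[:i]):
  rot[0] = 41545151444444445$
  rot[1] = 1545151444444445$4
  rot[2] = 545151444444445$41
  rot[3] = 45151444444445$415
  rot[4] = 5151444444445$4154
  rot[5] = 151444444445$41545
  rot[6] = 51444444445$415451
  rot[7] = 1444444445$4154515
  rot[8] = 444444445$41545151
  rot[9] = 44444445$415451514
  rot[10] = 4444445$4154515144
  rot[11] = 444445$41545151444
  rot[12] = 44445$415451514444
  rot[13] = 4445$4154515144444
  rot[14] = 445$41545151444444
  rot[15] = 45$415451514444444
  rot[16] = 5$4154515144444444
  rot[17] = $41545151444444445
Sorted (with $ < everything):
  sorted[0] = $41545151444444445  (last char: '5')
  sorted[1] = 1444444445$4154515  (last char: '5')
  sorted[2] = 151444444445$41545  (last char: '5')
  sorted[3] = 1545151444444445$4  (last char: '4')
  sorted[4] = 41545151444444445$  (last char: '$')
  sorted[5] = 444444445$41545151  (last char: '1')
  sorted[6] = 44444445$415451514  (last char: '4')
  sorted[7] = 4444445$4154515144  (last char: '4')
  sorted[8] = 444445$41545151444  (last char: '4')
  sorted[9] = 44445$415451514444  (last char: '4')
  sorted[10] = 4445$4154515144444  (last char: '4')
  sorted[11] = 445$41545151444444  (last char: '4')
  sorted[12] = 45$415451514444444  (last char: '4')
  sorted[13] = 45151444444445$415  (last char: '5')
  sorted[14] = 5$4154515144444444  (last char: '4')
  sorted[15] = 51444444445$415451  (last char: '1')
  sorted[16] = 5151444444445$4154  (last char: '4')
  sorted[17] = 545151444444445$41  (last char: '1')
Last column: 5554$1444444454141
Original string S is at sorted index 4

Answer: 5554$1444444454141
4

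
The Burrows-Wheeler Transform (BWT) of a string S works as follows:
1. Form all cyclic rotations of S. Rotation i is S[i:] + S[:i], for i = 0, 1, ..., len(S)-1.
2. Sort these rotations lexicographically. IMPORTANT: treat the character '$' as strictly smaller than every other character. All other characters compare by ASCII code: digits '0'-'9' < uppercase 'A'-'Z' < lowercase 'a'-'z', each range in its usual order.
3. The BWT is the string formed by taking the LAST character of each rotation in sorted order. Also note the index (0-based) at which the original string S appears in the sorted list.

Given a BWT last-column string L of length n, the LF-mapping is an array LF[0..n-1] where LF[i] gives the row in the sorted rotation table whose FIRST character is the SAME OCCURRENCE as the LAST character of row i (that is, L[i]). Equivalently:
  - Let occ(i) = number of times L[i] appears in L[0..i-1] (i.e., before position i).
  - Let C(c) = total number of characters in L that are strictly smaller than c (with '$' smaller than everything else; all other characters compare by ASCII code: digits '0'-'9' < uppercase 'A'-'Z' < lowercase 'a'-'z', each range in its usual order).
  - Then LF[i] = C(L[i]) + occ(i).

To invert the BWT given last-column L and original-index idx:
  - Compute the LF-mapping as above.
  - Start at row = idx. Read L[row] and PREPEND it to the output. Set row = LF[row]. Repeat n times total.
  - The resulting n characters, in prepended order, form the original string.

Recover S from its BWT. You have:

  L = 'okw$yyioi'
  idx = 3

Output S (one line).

Answer: kiwiyoyo$

Derivation:
LF mapping: 4 3 6 0 7 8 1 5 2
Walk LF starting at row 3, prepending L[row]:
  step 1: row=3, L[3]='$', prepend. Next row=LF[3]=0
  step 2: row=0, L[0]='o', prepend. Next row=LF[0]=4
  step 3: row=4, L[4]='y', prepend. Next row=LF[4]=7
  step 4: row=7, L[7]='o', prepend. Next row=LF[7]=5
  step 5: row=5, L[5]='y', prepend. Next row=LF[5]=8
  step 6: row=8, L[8]='i', prepend. Next row=LF[8]=2
  step 7: row=2, L[2]='w', prepend. Next row=LF[2]=6
  step 8: row=6, L[6]='i', prepend. Next row=LF[6]=1
  step 9: row=1, L[1]='k', prepend. Next row=LF[1]=3
Reversed output: kiwiyoyo$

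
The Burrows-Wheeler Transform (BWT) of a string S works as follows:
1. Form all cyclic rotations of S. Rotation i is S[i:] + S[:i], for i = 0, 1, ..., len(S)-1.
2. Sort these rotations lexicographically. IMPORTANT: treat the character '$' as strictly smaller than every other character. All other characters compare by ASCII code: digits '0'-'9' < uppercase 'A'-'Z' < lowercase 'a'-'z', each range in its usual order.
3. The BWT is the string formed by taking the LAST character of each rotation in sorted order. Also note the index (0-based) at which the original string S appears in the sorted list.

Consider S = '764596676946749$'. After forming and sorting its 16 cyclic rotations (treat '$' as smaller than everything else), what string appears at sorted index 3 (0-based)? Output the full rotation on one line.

All 16 rotations (rotation i = S[i:]+S[:i]):
  rot[0] = 764596676946749$
  rot[1] = 64596676946749$7
  rot[2] = 4596676946749$76
  rot[3] = 596676946749$764
  rot[4] = 96676946749$7645
  rot[5] = 6676946749$76459
  rot[6] = 676946749$764596
  rot[7] = 76946749$7645966
  rot[8] = 6946749$76459667
  rot[9] = 946749$764596676
  rot[10] = 46749$7645966769
  rot[11] = 6749$76459667694
  rot[12] = 749$764596676946
  rot[13] = 49$7645966769467
  rot[14] = 9$76459667694674
  rot[15] = $764596676946749
Sorted (with $ < everything):
  sorted[0] = $764596676946749
  sorted[1] = 4596676946749$76
  sorted[2] = 46749$7645966769
  sorted[3] = 49$7645966769467
  sorted[4] = 596676946749$764
  sorted[5] = 64596676946749$7
  sorted[6] = 6676946749$76459
  sorted[7] = 6749$76459667694
  sorted[8] = 676946749$764596
  sorted[9] = 6946749$76459667
  sorted[10] = 749$764596676946
  sorted[11] = 764596676946749$
  sorted[12] = 76946749$7645966
  sorted[13] = 9$76459667694674
  sorted[14] = 946749$764596676
  sorted[15] = 96676946749$7645
sorted[3] = 49$7645966769467

Answer: 49$7645966769467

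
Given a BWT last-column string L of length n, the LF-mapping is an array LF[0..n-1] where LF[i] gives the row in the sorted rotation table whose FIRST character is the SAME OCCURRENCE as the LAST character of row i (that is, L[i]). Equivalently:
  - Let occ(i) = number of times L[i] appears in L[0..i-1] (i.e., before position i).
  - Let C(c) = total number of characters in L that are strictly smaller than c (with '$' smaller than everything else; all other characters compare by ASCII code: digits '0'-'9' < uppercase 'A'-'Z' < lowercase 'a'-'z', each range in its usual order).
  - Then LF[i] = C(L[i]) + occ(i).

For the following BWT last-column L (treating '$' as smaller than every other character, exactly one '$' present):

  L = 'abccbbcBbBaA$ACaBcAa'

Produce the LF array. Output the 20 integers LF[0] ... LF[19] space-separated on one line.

Answer: 8 12 16 17 13 14 18 4 15 5 9 1 0 2 7 10 6 19 3 11

Derivation:
Char counts: '$':1, 'A':3, 'B':3, 'C':1, 'a':4, 'b':4, 'c':4
C (first-col start): C('$')=0, C('A')=1, C('B')=4, C('C')=7, C('a')=8, C('b')=12, C('c')=16
L[0]='a': occ=0, LF[0]=C('a')+0=8+0=8
L[1]='b': occ=0, LF[1]=C('b')+0=12+0=12
L[2]='c': occ=0, LF[2]=C('c')+0=16+0=16
L[3]='c': occ=1, LF[3]=C('c')+1=16+1=17
L[4]='b': occ=1, LF[4]=C('b')+1=12+1=13
L[5]='b': occ=2, LF[5]=C('b')+2=12+2=14
L[6]='c': occ=2, LF[6]=C('c')+2=16+2=18
L[7]='B': occ=0, LF[7]=C('B')+0=4+0=4
L[8]='b': occ=3, LF[8]=C('b')+3=12+3=15
L[9]='B': occ=1, LF[9]=C('B')+1=4+1=5
L[10]='a': occ=1, LF[10]=C('a')+1=8+1=9
L[11]='A': occ=0, LF[11]=C('A')+0=1+0=1
L[12]='$': occ=0, LF[12]=C('$')+0=0+0=0
L[13]='A': occ=1, LF[13]=C('A')+1=1+1=2
L[14]='C': occ=0, LF[14]=C('C')+0=7+0=7
L[15]='a': occ=2, LF[15]=C('a')+2=8+2=10
L[16]='B': occ=2, LF[16]=C('B')+2=4+2=6
L[17]='c': occ=3, LF[17]=C('c')+3=16+3=19
L[18]='A': occ=2, LF[18]=C('A')+2=1+2=3
L[19]='a': occ=3, LF[19]=C('a')+3=8+3=11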